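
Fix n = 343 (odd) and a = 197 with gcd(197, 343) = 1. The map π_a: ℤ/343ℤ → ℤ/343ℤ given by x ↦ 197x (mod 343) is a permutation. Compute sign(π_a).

+1

Trace 197: π^k(197) = [197, 50, 246, 99, 295, 148, 1] for k=0..6.
The orbit structure of x ↦ 197x mod 343: 91 orbits of sizes [7, 7, 7, 7, 7, 7, 7, 7, 7, 7, 7, 7, 7, 7, 7, 7, 7, 7, 7, 7, 7, 7, 7, 7, 7, 7, 7, 7, 7, 7, 7, 7, 7, 7, 7, 7, 7, 7, 7, 7, 7, 7, 1, 1, 1, 1, 1, 1, 1, 1, 1, 1, 1, 1, 1, 1, 1, 1, 1, 1, 1, 1, 1, 1, 1, 1, 1, 1, 1, 1, 1, 1, 1, 1, 1, 1, 1, 1, 1, 1, 1, 1, 1, 1, 1, 1, 1, 1, 1, 1, 1].
With 91 cycles on 343 points, sign = (−1)^{343−91} = +1.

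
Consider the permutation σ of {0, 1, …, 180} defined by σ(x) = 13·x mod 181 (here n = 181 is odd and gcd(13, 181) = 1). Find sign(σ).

+1

Start at x=117: 117 → 73 → 44 → 29 → 15 → 14 → 1 → … (one orbit).
Decompose π into cycles: lengths [45, 45, 45, 45, 1] (5 cycles, including the fixed point 0).
With 5 cycles on 181 points, sign = (−1)^{181−5} = +1.
The Jacobi symbol (13|181) = +1 (Zolotarev) agrees.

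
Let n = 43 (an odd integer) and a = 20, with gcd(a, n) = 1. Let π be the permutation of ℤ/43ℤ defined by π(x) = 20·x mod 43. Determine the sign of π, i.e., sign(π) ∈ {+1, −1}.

-1

Orbit of 24 under x↦20x: [24, 7, 11, 5, 14, 22, 10]… (length divides ord_43(20)).
Cycle lengths of π_20 on ℤ/43ℤ: [42, 1]; 2 cycles in total.
43 − 2 = 41 transpositions; sign(π) = (−1)^41 = -1.
Check: (20/43) = -1 by Zolotarev.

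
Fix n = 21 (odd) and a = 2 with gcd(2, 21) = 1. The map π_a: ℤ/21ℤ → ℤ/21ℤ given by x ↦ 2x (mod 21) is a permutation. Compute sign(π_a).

Orbit of 11 under x↦2x: [11, 1, 2, 4, 8, 16]… (length divides ord_21(2)).
The orbit structure of x ↦ 2x mod 21: 6 orbits of sizes [6, 6, 3, 3, 2, 1].
6 cycles on 21: each ℓ→(−1)^(ℓ−1), product (−1)^15 = -1.

-1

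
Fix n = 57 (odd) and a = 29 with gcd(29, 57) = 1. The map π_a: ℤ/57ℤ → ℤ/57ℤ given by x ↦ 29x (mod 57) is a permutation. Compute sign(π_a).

+1

Trace 55: π^k(55) = [55, 56, 28, 14, 7, 32, 16] for k=0..6.
5 cycles of lengths [18, 18, 18, 2, 1].
sign(π) = (−1)^{n − #cycles} = (−1)^{57−5} = (−1)^52 = +1.
The Jacobi symbol (29|57) = +1 (Zolotarev) agrees.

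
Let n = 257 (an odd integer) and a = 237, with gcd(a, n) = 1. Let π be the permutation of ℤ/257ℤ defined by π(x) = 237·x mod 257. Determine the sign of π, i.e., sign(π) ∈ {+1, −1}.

Orbit of 204 under x↦237x: [204, 32, 131, 207, 229, 46, 108]… (length divides ord_257(237)).
Decompose π into cycles: lengths [256, 1] (2 cycles, including the fixed point 0).
Σ(ℓ_i−1) = 257−2 = 255; sign = (−1)^255 = -1.
Check: (237/257) = -1 by Zolotarev.

-1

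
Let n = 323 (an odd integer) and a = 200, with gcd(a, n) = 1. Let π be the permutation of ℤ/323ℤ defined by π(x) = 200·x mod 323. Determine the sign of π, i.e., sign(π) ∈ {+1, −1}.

Orbit of 242 under x↦200x: [242, 273, 13, 16, 293, 137, 268]… (length divides ord_323(200)).
Decompose π into cycles: lengths [36, 36, 36, 36, 36, 36, 36, 36, 18, 4, 4, 4, 4, 1] (14 cycles, including the fixed point 0).
n − c = 323 − 14 = 309; sign = (−1)^309 = -1.

-1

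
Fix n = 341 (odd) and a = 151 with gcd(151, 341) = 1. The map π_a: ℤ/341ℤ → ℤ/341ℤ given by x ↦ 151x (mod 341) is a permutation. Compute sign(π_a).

+1

Trace 126: π^k(126) = [126, 271, 1, 151, 295, 215, 70] for k=0..6.
π_151 has 35 disjoint cycles with lengths [10, 10, 10, 10, 10, 10, 10, 10, 10, 10, 10, 10, 10, 10, 10, 10, 10, 10, 10, 10, 10, 10, 10, 10, 10, 10, 10, 10, 10, 10, 10, 10, 10, 10, 1] on {0,…,340}.
Σ(ℓ_i−1) = 341−35 = 306; sign = (−1)^306 = +1.
Zolotarev: (151|341) = +1, matching the cycle-count sign.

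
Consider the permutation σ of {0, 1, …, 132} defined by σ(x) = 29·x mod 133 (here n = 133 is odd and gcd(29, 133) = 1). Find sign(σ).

-1

Orbit of 36 under x↦29x: [36, 113, 85, 71, 64, 127, 92]… (length divides ord_133(29)).
Decompose π into cycles: lengths [18, 18, 18, 18, 18, 18, 18, 1, 1, 1, 1, 1, 1, 1] (14 cycles, including the fixed point 0).
n − c = 133 − 14 = 119; sign = (−1)^119 = -1.
The Jacobi symbol (29|133) = -1 (Zolotarev) agrees.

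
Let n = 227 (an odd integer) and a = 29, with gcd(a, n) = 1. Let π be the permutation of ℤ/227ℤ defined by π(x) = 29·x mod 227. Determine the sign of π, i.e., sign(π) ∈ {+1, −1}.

+1

Start at x=205: 205 → 43 → 112 → 70 → 214 → 77 → 190 → … (one orbit).
Decompose π into cycles: lengths [113, 113, 1] (3 cycles, including the fixed point 0).
227 − 3 = 224 transpositions; sign(π) = (−1)^224 = +1.
The Jacobi symbol (29|227) = +1 (Zolotarev) agrees.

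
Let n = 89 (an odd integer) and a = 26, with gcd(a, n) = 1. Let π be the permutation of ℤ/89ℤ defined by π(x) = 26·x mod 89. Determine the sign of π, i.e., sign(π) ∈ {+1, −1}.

-1

Orbit of 33 under x↦26x: [33, 57, 58, 84, 48, 2, 52]… (length divides ord_89(26)).
2 cycles of lengths [88, 1].
With 2 cycles on 89 points, sign = (−1)^{89−2} = -1.
(26|89)_J = -1 (Zolotarev's lemma cross-check).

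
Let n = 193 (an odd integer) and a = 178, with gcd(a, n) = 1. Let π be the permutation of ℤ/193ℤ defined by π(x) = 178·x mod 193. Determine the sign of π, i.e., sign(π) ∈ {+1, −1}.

Orbit of 93 under x↦178x: [93, 149, 81, 136, 83, 106, 147]… (length divides ord_193(178)).
Decompose π into cycles: lengths [192, 1] (2 cycles, including the fixed point 0).
n − c = 193 − 2 = 191; sign = (−1)^191 = -1.

-1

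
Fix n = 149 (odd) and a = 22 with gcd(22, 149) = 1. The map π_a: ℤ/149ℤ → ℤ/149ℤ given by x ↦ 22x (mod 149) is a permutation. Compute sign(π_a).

+1

Orbit of 85 under x↦22x: [85, 82, 16, 54, 145, 61, 1]… (length divides ord_149(22)).
Decompose π into cycles: lengths [74, 74, 1] (3 cycles, including the fixed point 0).
With 3 cycles on 149 points, sign = (−1)^{149−3} = +1.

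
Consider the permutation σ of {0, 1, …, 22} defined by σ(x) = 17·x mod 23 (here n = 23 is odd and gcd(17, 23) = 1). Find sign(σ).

-1

Start at x=16: 16 → 19 → 1 → 17 → 13 → 14 → 8 → … (one orbit).
The orbit structure of x ↦ 17x mod 23: 2 orbits of sizes [22, 1].
sign(π) = (−1)^{n − #cycles} = (−1)^{23−2} = (−1)^21 = -1.
Via Zolotarev, sign(π_{17}) = (17|23) = -1.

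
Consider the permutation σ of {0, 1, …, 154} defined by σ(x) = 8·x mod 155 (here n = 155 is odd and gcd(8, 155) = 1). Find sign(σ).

-1

Trace 39: π^k(39) = [39, 2, 16, 128, 94, 132, 126] for k=0..6.
Cycle type of π: 20×6 + 5×6 + 4 + 1; total 14 cycles.
n − c = 155 − 14 = 141; sign = (−1)^141 = -1.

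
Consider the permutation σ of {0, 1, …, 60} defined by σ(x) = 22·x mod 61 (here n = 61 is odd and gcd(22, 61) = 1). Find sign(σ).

+1

Start at x=25: 25 → 1 → 22 → 57 → 34 → 16 → 47 → … (one orbit).
π_22 has 5 disjoint cycles with lengths [15, 15, 15, 15, 1] on {0,…,60}.
5 cycles on 61: each ℓ→(−1)^(ℓ−1), product (−1)^56 = +1.
(22|61)_J = +1 (Zolotarev's lemma cross-check).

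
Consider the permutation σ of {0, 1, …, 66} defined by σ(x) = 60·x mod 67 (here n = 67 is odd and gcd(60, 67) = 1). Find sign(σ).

Start at x=23: 23 → 40 → 55 → 17 → 15 → 29 → 65 → … (one orbit).
Cycle type of π: 33×2 + 1; total 3 cycles.
Σ(ℓ_i−1) = 67−3 = 64; sign = (−1)^64 = +1.
The Jacobi symbol (60|67) = +1 (Zolotarev) agrees.

+1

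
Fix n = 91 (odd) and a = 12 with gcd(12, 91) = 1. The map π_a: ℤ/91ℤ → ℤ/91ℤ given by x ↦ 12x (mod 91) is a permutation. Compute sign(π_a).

Orbit of 79 under x↦12x: [79, 38, 1, 12, 53, 90]… (length divides ord_91(12)).
The orbit structure of x ↦ 12x mod 91: 20 orbits of sizes [6, 6, 6, 6, 6, 6, 6, 6, 6, 6, 6, 6, 6, 2, 2, 2, 2, 2, 2, 1].
91 − 20 = 71 transpositions; sign(π) = (−1)^71 = -1.
(12|91)_J = -1 (Zolotarev's lemma cross-check).

-1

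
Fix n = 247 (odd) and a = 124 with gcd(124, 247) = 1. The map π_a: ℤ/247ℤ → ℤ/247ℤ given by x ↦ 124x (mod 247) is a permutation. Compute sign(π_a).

Orbit of 61 under x↦124x: [61, 154, 77, 162, 81, 164, 82]… (length divides ord_247(124)).
The orbit structure of x ↦ 124x mod 247: 9 orbits of sizes [36, 36, 36, 36, 36, 36, 18, 12, 1].
n − c = 247 − 9 = 238; sign = (−1)^238 = +1.
(124|247)_J = +1 (Zolotarev's lemma cross-check).

+1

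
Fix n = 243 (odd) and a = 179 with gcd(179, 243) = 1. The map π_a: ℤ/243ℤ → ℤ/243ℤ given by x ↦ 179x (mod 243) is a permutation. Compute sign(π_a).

-1

Start at x=98: 98 → 46 → 215 → 91 → 8 → 217 → 206 → … (one orbit).
The orbit structure of x ↦ 179x mod 243: 14 orbits of sizes [54, 54, 54, 18, 18, 18, 6, 6, 6, 2, 2, 2, 2, 1].
sign(π) = (−1)^{n − #cycles} = (−1)^{243−14} = (−1)^229 = -1.
(179|243)_J = -1 (Zolotarev's lemma cross-check).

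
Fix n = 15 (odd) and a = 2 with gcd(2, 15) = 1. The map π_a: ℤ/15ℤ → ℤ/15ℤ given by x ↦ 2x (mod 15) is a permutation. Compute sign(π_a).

Trace 1: π^k(1) = [1, 2, 4, 8] for k=0..3.
π_2 has 5 disjoint cycles with lengths [4, 4, 4, 2, 1] on {0,…,14}.
n − c = 15 − 5 = 10; sign = (−1)^10 = +1.

+1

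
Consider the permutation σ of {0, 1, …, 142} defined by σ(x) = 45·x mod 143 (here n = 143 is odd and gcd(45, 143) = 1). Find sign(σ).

Trace 122: π^k(122) = [122, 56, 89, 1, 45, 23, 34] for k=0..6.
Decompose π into cycles: lengths [12, 12, 12, 12, 12, 12, 12, 12, 12, 12, 12, 1, 1, 1, 1, 1, 1, 1, 1, 1, 1, 1] (22 cycles, including the fixed point 0).
n − c = 143 − 22 = 121; sign = (−1)^121 = -1.
(45|143)_J = -1 (Zolotarev's lemma cross-check).

-1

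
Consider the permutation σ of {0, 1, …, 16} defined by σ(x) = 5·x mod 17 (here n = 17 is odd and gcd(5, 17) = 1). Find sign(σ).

Start at x=6: 6 → 13 → 14 → 2 → 10 → 16 → 12 → … (one orbit).
π_5 has 2 disjoint cycles with lengths [16, 1] on {0,…,16}.
17 − 2 = 15 transpositions; sign(π) = (−1)^15 = -1.

-1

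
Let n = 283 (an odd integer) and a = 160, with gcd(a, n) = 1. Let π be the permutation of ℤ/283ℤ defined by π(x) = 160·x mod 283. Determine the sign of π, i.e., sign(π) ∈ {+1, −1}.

+1

Trace 61: π^k(61) = [61, 138, 6, 111, 214, 280, 86] for k=0..6.
3 cycles of lengths [141, 141, 1].
n − c = 283 − 3 = 280; sign = (−1)^280 = +1.
(160|283)_J = +1 (Zolotarev's lemma cross-check).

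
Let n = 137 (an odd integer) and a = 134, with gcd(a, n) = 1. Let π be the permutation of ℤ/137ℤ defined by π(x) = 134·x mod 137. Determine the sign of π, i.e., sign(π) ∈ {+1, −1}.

Start at x=109: 109 → 84 → 22 → 71 → 61 → 91 → 1 → … (one orbit).
The orbit structure of x ↦ 134x mod 137: 2 orbits of sizes [136, 1].
With 2 cycles on 137 points, sign = (−1)^{137−2} = -1.

-1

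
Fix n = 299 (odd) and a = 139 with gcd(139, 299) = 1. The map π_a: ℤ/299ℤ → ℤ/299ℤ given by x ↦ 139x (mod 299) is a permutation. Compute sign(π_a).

Orbit of 139 under x↦139x: [139, 185, 1]… (length divides ord_299(139)).
π_139 has 115 disjoint cycles with lengths [3, 3, 3, 3, 3, 3, 3, 3, 3, 3, 3, 3, 3, 3, 3, 3, 3, 3, 3, 3, 3, 3, 3, 3, 3, 3, 3, 3, 3, 3, 3, 3, 3, 3, 3, 3, 3, 3, 3, 3, 3, 3, 3, 3, 3, 3, 3, 3, 3, 3, 3, 3, 3, 3, 3, 3, 3, 3, 3, 3, 3, 3, 3, 3, 3, 3, 3, 3, 3, 3, 3, 3, 3, 3, 3, 3, 3, 3, 3, 3, 3, 3, 3, 3, 3, 3, 3, 3, 3, 3, 3, 3, 1, 1, 1, 1, 1, 1, 1, 1, 1, 1, 1, 1, 1, 1, 1, 1, 1, 1, 1, 1, 1, 1, 1] on {0,…,298}.
115 cycles on 299: each ℓ→(−1)^(ℓ−1), product (−1)^184 = +1.
(139|299)_J = +1 (Zolotarev's lemma cross-check).

+1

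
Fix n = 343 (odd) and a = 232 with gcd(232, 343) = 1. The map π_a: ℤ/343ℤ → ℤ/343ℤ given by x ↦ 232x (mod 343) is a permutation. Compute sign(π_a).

Orbit of 218 under x↦232x: [218, 155, 288, 274, 113, 148, 36]… (length divides ord_343(232)).
π_232 has 19 disjoint cycles with lengths [49, 49, 49, 49, 49, 49, 7, 7, 7, 7, 7, 7, 1, 1, 1, 1, 1, 1, 1] on {0,…,342}.
19 cycles on 343: each ℓ→(−1)^(ℓ−1), product (−1)^324 = +1.
Check: (232/343) = +1 by Zolotarev.

+1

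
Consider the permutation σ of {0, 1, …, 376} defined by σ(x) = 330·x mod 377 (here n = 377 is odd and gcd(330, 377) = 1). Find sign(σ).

Orbit of 339 under x↦330x: [339, 278, 129, 346, 326, 135, 64]… (length divides ord_377(330)).
Cycle lengths of π_330 on ℤ/377ℤ: [28, 28, 28, 28, 28, 28, 28, 28, 28, 28, 28, 28, 28, 4, 4, 4, 1]; 17 cycles in total.
377 − 17 = 360 transpositions; sign(π) = (−1)^360 = +1.
Via Zolotarev, sign(π_{330}) = (330|377) = +1.

+1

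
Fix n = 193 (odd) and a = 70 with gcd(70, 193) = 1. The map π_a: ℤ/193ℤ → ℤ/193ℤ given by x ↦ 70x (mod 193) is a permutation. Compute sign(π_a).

-1

Trace 131: π^k(131) = [131, 99, 175, 91, 1, 70, 75] for k=0..6.
2 cycles of lengths [192, 1].
Σ(ℓ_i−1) = 193−2 = 191; sign = (−1)^191 = -1.
The Jacobi symbol (70|193) = -1 (Zolotarev) agrees.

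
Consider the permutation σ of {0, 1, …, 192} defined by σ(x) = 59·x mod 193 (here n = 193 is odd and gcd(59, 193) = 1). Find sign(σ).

+1

Start at x=63: 63 → 50 → 55 → 157 → 192 → 134 → 186 → … (one orbit).
Decompose π into cycles: lengths [48, 48, 48, 48, 1] (5 cycles, including the fixed point 0).
n − c = 193 − 5 = 188; sign = (−1)^188 = +1.
Via Zolotarev, sign(π_{59}) = (59|193) = +1.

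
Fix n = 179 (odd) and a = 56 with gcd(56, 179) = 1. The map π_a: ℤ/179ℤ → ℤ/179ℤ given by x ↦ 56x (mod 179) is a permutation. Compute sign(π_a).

Trace 95: π^k(95) = [95, 129, 64, 4, 45, 14, 68] for k=0..6.
Cycle type of π: 89×2 + 1; total 3 cycles.
Σ(ℓ_i−1) = 179−3 = 176; sign = (−1)^176 = +1.
Check: (56/179) = +1 by Zolotarev.

+1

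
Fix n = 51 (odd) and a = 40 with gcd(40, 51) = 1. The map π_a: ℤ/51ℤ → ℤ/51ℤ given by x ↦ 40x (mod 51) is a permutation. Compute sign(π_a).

Start at x=19: 19 → 46 → 4 → 7 → 25 → 31 → 16 → … (one orbit).
The orbit structure of x ↦ 40x mod 51: 6 orbits of sizes [16, 16, 16, 1, 1, 1].
With 6 cycles on 51 points, sign = (−1)^{51−6} = -1.

-1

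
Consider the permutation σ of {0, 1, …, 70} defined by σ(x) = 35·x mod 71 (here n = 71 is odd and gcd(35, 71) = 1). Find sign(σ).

Orbit of 47 under x↦35x: [47, 12, 65, 3, 34, 54, 44]… (length divides ord_71(35)).
Decompose π into cycles: lengths [70, 1] (2 cycles, including the fixed point 0).
2 cycles on 71: each ℓ→(−1)^(ℓ−1), product (−1)^69 = -1.
Via Zolotarev, sign(π_{35}) = (35|71) = -1.

-1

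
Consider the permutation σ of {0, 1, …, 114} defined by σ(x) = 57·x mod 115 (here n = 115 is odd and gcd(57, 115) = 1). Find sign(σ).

+1

Trace 96: π^k(96) = [96, 67, 24, 103, 6, 112, 59] for k=0..6.
π_57 has 5 disjoint cycles with lengths [44, 44, 22, 4, 1] on {0,…,114}.
With 5 cycles on 115 points, sign = (−1)^{115−5} = +1.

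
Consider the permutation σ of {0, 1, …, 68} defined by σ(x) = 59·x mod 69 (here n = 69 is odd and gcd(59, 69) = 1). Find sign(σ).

Trace 2: π^k(2) = [2, 49, 62, 1, 59, 31, 35] for k=0..6.
The orbit structure of x ↦ 59x mod 69: 6 orbits of sizes [22, 22, 11, 11, 2, 1].
Σ(ℓ_i−1) = 69−6 = 63; sign = (−1)^63 = -1.

-1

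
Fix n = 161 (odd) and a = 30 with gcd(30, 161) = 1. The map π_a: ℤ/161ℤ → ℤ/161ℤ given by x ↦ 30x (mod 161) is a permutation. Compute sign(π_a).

-1

Orbit of 123 under x↦30x: [123, 148, 93, 53, 141, 44, 32]… (length divides ord_161(30)).
6 cycles of lengths [66, 66, 22, 3, 3, 1].
With 6 cycles on 161 points, sign = (−1)^{161−6} = -1.
Zolotarev: (30|161) = -1, matching the cycle-count sign.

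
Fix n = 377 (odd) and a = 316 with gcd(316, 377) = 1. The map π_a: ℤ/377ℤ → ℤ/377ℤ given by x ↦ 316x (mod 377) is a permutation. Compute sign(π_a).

-1

Orbit of 53 under x↦316x: [53, 160, 42, 77, 204, 374, 183]… (length divides ord_377(316)).
The orbit structure of x ↦ 316x mod 377: 8 orbits of sizes [84, 84, 84, 84, 28, 6, 6, 1].
With 8 cycles on 377 points, sign = (−1)^{377−8} = -1.
(316|377)_J = -1 (Zolotarev's lemma cross-check).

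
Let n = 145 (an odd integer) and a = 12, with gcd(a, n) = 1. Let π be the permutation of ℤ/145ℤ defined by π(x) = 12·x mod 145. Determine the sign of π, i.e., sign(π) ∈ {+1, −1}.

Trace 12: π^k(12) = [12, 144, 133, 1] for k=0..3.
The orbit structure of x ↦ 12x mod 145: 37 orbits of sizes [4, 4, 4, 4, 4, 4, 4, 4, 4, 4, 4, 4, 4, 4, 4, 4, 4, 4, 4, 4, 4, 4, 4, 4, 4, 4, 4, 4, 4, 4, 4, 4, 4, 4, 4, 4, 1].
sign(π) = (−1)^{n − #cycles} = (−1)^{145−37} = (−1)^108 = +1.
The Jacobi symbol (12|145) = +1 (Zolotarev) agrees.

+1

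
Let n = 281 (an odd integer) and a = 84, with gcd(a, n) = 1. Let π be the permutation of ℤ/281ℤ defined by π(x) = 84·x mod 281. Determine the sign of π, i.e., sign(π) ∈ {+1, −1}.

-1

Orbit of 111 under x↦84x: [111, 51, 69, 176, 172, 117, 274]… (length divides ord_281(84)).
Decompose π into cycles: lengths [280, 1] (2 cycles, including the fixed point 0).
n − c = 281 − 2 = 279; sign = (−1)^279 = -1.
The Jacobi symbol (84|281) = -1 (Zolotarev) agrees.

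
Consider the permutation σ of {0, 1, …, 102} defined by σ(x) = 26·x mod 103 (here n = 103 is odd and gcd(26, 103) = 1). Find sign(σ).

+1

Start at x=63: 63 → 93 → 49 → 38 → 61 → 41 → 36 → … (one orbit).
Decompose π into cycles: lengths [51, 51, 1] (3 cycles, including the fixed point 0).
3 cycles on 103: each ℓ→(−1)^(ℓ−1), product (−1)^100 = +1.
Via Zolotarev, sign(π_{26}) = (26|103) = +1.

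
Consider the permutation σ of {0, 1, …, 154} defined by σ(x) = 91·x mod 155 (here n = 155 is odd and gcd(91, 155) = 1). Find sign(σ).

-1

Trace 116: π^k(116) = [116, 16, 61, 126, 151, 101, 46] for k=0..6.
Cycle type of π: 10×15 + 1×5; total 20 cycles.
20 cycles on 155: each ℓ→(−1)^(ℓ−1), product (−1)^135 = -1.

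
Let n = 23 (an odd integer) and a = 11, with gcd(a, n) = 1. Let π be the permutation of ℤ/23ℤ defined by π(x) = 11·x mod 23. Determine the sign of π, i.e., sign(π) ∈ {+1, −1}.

-1

Orbit of 5 under x↦11x: [5, 9, 7, 8, 19, 2, 22]… (length divides ord_23(11)).
Decompose π into cycles: lengths [22, 1] (2 cycles, including the fixed point 0).
With 2 cycles on 23 points, sign = (−1)^{23−2} = -1.
Via Zolotarev, sign(π_{11}) = (11|23) = -1.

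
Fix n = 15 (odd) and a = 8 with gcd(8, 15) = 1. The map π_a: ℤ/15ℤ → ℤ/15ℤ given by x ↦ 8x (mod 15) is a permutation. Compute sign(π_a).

Start at x=2: 2 → 1 → 8 → 4 → 2 (one orbit).
Decompose π into cycles: lengths [4, 4, 4, 2, 1] (5 cycles, including the fixed point 0).
Σ(ℓ_i−1) = 15−5 = 10; sign = (−1)^10 = +1.
Via Zolotarev, sign(π_{8}) = (8|15) = +1.

+1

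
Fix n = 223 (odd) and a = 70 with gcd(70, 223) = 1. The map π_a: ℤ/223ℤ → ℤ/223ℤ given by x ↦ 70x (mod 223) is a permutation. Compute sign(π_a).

Orbit of 207 under x↦70x: [207, 218, 96, 30, 93, 43, 111]… (length divides ord_223(70)).
Cycle type of π: 222 + 1; total 2 cycles.
Σ(ℓ_i−1) = 223−2 = 221; sign = (−1)^221 = -1.
Via Zolotarev, sign(π_{70}) = (70|223) = -1.

-1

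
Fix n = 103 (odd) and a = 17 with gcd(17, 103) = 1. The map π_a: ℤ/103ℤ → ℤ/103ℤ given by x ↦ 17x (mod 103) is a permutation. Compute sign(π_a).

+1

Start at x=18: 18 → 100 → 52 → 60 → 93 → 36 → 97 → … (one orbit).
The orbit structure of x ↦ 17x mod 103: 3 orbits of sizes [51, 51, 1].
Σ(ℓ_i−1) = 103−3 = 100; sign = (−1)^100 = +1.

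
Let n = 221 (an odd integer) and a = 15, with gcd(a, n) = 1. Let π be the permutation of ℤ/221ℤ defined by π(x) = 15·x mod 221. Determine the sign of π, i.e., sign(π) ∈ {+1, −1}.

Start at x=19: 19 → 64 → 76 → 35 → 83 → 140 → 111 → … (one orbit).
The orbit structure of x ↦ 15x mod 221: 12 orbits of sizes [24, 24, 24, 24, 24, 24, 24, 24, 12, 8, 8, 1].
n − c = 221 − 12 = 209; sign = (−1)^209 = -1.
(15|221)_J = -1 (Zolotarev's lemma cross-check).

-1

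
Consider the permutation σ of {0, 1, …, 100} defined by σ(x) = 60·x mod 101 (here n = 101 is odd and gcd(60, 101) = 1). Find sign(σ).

-1

Start at x=95: 95 → 44 → 14 → 32 → 1 → 60 → 65 → … (one orbit).
Decompose π into cycles: lengths [20, 20, 20, 20, 20, 1] (6 cycles, including the fixed point 0).
Σ(ℓ_i−1) = 101−6 = 95; sign = (−1)^95 = -1.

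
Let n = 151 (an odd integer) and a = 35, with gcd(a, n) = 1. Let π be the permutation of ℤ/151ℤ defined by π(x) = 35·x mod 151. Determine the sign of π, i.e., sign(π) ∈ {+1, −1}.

Trace 83: π^k(83) = [83, 36, 52, 8, 129, 136, 79] for k=0..6.
The orbit structure of x ↦ 35x mod 151: 2 orbits of sizes [150, 1].
With 2 cycles on 151 points, sign = (−1)^{151−2} = -1.

-1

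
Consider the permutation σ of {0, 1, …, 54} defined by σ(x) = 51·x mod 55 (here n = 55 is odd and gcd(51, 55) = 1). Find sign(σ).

Start at x=1: 1 → 51 → 16 → 46 → 36 → 21 → 26 → … (one orbit).
Cycle lengths of π_51 on ℤ/55ℤ: [10, 10, 10, 10, 10, 1, 1, 1, 1, 1]; 10 cycles in total.
10 cycles on 55: each ℓ→(−1)^(ℓ−1), product (−1)^45 = -1.

-1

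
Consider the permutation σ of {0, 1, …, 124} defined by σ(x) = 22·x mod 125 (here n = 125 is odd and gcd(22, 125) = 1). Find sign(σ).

Start at x=26: 26 → 72 → 84 → 98 → 31 → 57 → 4 → … (one orbit).
Cycle type of π: 100 + 20 + 4 + 1; total 4 cycles.
sign(π) = (−1)^{n − #cycles} = (−1)^{125−4} = (−1)^121 = -1.
The Jacobi symbol (22|125) = -1 (Zolotarev) agrees.

-1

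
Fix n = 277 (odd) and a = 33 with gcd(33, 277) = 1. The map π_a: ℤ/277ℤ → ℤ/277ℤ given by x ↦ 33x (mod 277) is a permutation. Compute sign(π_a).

Start at x=275: 275 → 211 → 38 → 146 → 109 → 273 → 145 → … (one orbit).
π_33 has 4 disjoint cycles with lengths [92, 92, 92, 1] on {0,…,276}.
n − c = 277 − 4 = 273; sign = (−1)^273 = -1.

-1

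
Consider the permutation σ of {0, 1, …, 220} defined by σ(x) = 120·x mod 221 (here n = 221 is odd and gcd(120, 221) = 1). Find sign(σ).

Trace 120: π^k(120) = [120, 35, 1] for k=0..2.
85 cycles of lengths [3, 3, 3, 3, 3, 3, 3, 3, 3, 3, 3, 3, 3, 3, 3, 3, 3, 3, 3, 3, 3, 3, 3, 3, 3, 3, 3, 3, 3, 3, 3, 3, 3, 3, 3, 3, 3, 3, 3, 3, 3, 3, 3, 3, 3, 3, 3, 3, 3, 3, 3, 3, 3, 3, 3, 3, 3, 3, 3, 3, 3, 3, 3, 3, 3, 3, 3, 3, 1, 1, 1, 1, 1, 1, 1, 1, 1, 1, 1, 1, 1, 1, 1, 1, 1].
sign(π) = (−1)^{n − #cycles} = (−1)^{221−85} = (−1)^136 = +1.
The Jacobi symbol (120|221) = +1 (Zolotarev) agrees.

+1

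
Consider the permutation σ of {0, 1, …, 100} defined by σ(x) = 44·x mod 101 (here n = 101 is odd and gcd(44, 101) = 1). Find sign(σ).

Trace 69: π^k(69) = [69, 6, 62, 1, 44, 17, 41] for k=0..6.
Cycle lengths of π_44 on ℤ/101ℤ: [20, 20, 20, 20, 20, 1]; 6 cycles in total.
With 6 cycles on 101 points, sign = (−1)^{101−6} = -1.
Via Zolotarev, sign(π_{44}) = (44|101) = -1.

-1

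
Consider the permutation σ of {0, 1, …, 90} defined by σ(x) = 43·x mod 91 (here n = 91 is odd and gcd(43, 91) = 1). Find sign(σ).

+1

Trace 64: π^k(64) = [64, 22, 36, 1, 43, 29] for k=0..5.
Cycle lengths of π_43 on ℤ/91ℤ: [6, 6, 6, 6, 6, 6, 6, 6, 6, 6, 6, 6, 6, 6, 1, 1, 1, 1, 1, 1, 1]; 21 cycles in total.
sign(π) = (−1)^{n − #cycles} = (−1)^{91−21} = (−1)^70 = +1.
Zolotarev: (43|91) = +1, matching the cycle-count sign.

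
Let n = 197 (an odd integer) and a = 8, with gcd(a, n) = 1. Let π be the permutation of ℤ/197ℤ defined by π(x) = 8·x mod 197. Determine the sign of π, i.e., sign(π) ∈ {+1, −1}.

Orbit of 56 under x↦8x: [56, 54, 38, 107, 68, 150, 18]… (length divides ord_197(8)).
Decompose π into cycles: lengths [196, 1] (2 cycles, including the fixed point 0).
2 cycles on 197: each ℓ→(−1)^(ℓ−1), product (−1)^195 = -1.
Check: (8/197) = -1 by Zolotarev.

-1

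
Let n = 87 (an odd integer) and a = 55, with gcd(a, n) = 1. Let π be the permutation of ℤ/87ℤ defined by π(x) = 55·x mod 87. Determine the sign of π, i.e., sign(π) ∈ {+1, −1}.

Start at x=52: 52 → 76 → 4 → 46 → 7 → 37 → 34 → … (one orbit).
Decompose π into cycles: lengths [28, 28, 28, 1, 1, 1] (6 cycles, including the fixed point 0).
n − c = 87 − 6 = 81; sign = (−1)^81 = -1.

-1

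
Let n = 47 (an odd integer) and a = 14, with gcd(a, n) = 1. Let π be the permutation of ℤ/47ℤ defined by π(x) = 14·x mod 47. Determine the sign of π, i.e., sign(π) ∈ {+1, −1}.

+1

Start at x=37: 37 → 1 → 14 → 8 → 18 → 17 → 3 → … (one orbit).
Decompose π into cycles: lengths [23, 23, 1] (3 cycles, including the fixed point 0).
sign(π) = (−1)^{n − #cycles} = (−1)^{47−3} = (−1)^44 = +1.
Zolotarev: (14|47) = +1, matching the cycle-count sign.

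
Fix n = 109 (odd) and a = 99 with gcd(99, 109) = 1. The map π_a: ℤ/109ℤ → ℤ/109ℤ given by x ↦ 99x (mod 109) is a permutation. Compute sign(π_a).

Trace 100: π^k(100) = [100, 90, 81, 62, 34, 96, 21] for k=0..6.
The orbit structure of x ↦ 99x mod 109: 2 orbits of sizes [108, 1].
109 − 2 = 107 transpositions; sign(π) = (−1)^107 = -1.
Zolotarev: (99|109) = -1, matching the cycle-count sign.

-1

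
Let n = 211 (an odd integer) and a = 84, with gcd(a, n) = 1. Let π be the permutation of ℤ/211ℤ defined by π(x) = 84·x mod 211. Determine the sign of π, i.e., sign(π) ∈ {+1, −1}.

Start at x=136: 136 → 30 → 199 → 47 → 150 → 151 → 24 → … (one orbit).
3 cycles of lengths [105, 105, 1].
With 3 cycles on 211 points, sign = (−1)^{211−3} = +1.
The Jacobi symbol (84|211) = +1 (Zolotarev) agrees.

+1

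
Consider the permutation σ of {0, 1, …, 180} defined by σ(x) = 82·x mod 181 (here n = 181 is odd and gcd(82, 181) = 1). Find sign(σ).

Trace 1: π^k(1) = [1, 82, 27, 42, 5, 48, 135] for k=0..6.
π_82 has 13 disjoint cycles with lengths [15, 15, 15, 15, 15, 15, 15, 15, 15, 15, 15, 15, 1] on {0,…,180}.
With 13 cycles on 181 points, sign = (−1)^{181−13} = +1.

+1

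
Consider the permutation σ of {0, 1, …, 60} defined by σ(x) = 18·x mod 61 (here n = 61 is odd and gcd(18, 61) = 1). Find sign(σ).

Orbit of 7 under x↦18x: [7, 4, 11, 15, 26, 41, 6]… (length divides ord_61(18)).
2 cycles of lengths [60, 1].
n − c = 61 − 2 = 59; sign = (−1)^59 = -1.
Check: (18/61) = -1 by Zolotarev.

-1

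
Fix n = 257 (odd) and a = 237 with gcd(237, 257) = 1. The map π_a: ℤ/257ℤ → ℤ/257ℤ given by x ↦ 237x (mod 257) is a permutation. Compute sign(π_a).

-1

Start at x=191: 191 → 35 → 71 → 122 → 130 → 227 → 86 → … (one orbit).
π_237 has 2 disjoint cycles with lengths [256, 1] on {0,…,256}.
n − c = 257 − 2 = 255; sign = (−1)^255 = -1.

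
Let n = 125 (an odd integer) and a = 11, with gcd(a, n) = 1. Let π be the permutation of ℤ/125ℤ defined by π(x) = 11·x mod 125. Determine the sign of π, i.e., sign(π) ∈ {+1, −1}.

Start at x=106: 106 → 41 → 76 → 86 → 71 → 31 → 91 → … (one orbit).
Decompose π into cycles: lengths [25, 25, 25, 25, 5, 5, 5, 5, 1, 1, 1, 1, 1] (13 cycles, including the fixed point 0).
n − c = 125 − 13 = 112; sign = (−1)^112 = +1.

+1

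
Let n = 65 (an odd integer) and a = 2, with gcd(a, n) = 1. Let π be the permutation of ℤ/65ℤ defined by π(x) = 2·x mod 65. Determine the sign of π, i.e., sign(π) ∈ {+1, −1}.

Start at x=49: 49 → 33 → 1 → 2 → 4 → 8 → 16 → … (one orbit).
Cycle lengths of π_2 on ℤ/65ℤ: [12, 12, 12, 12, 12, 4, 1]; 7 cycles in total.
7 cycles on 65: each ℓ→(−1)^(ℓ−1), product (−1)^58 = +1.

+1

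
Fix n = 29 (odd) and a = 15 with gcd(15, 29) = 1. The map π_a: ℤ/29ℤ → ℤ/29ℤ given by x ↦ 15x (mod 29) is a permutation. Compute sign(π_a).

-1

Start at x=1: 1 → 15 → 22 → 11 → 20 → 10 → 5 → … (one orbit).
Decompose π into cycles: lengths [28, 1] (2 cycles, including the fixed point 0).
n − c = 29 − 2 = 27; sign = (−1)^27 = -1.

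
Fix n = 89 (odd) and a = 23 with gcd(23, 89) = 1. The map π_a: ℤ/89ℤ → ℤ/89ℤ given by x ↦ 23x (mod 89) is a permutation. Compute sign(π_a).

Start at x=6: 6 → 49 → 59 → 22 → 61 → 68 → 51 → … (one orbit).
Cycle lengths of π_23 on ℤ/89ℤ: [88, 1]; 2 cycles in total.
89 − 2 = 87 transpositions; sign(π) = (−1)^87 = -1.
Via Zolotarev, sign(π_{23}) = (23|89) = -1.

-1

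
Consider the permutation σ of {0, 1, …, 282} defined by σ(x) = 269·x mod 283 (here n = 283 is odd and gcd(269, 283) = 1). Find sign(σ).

Orbit of 25 under x↦269x: [25, 216, 89, 169, 181, 13, 101]… (length divides ord_283(269)).
3 cycles of lengths [141, 141, 1].
With 3 cycles on 283 points, sign = (−1)^{283−3} = +1.
Zolotarev: (269|283) = +1, matching the cycle-count sign.

+1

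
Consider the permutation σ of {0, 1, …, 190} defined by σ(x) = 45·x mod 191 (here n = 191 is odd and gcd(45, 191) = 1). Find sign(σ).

Start at x=12: 12 → 158 → 43 → 25 → 170 → 10 → 68 → … (one orbit).
Decompose π into cycles: lengths [95, 95, 1] (3 cycles, including the fixed point 0).
3 cycles on 191: each ℓ→(−1)^(ℓ−1), product (−1)^188 = +1.

+1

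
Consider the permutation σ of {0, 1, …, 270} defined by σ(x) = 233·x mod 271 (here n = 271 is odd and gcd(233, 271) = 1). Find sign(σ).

Start at x=57: 57 → 2 → 195 → 178 → 11 → 124 → 166 → … (one orbit).
The orbit structure of x ↦ 233x mod 271: 3 orbits of sizes [135, 135, 1].
3 cycles on 271: each ℓ→(−1)^(ℓ−1), product (−1)^268 = +1.

+1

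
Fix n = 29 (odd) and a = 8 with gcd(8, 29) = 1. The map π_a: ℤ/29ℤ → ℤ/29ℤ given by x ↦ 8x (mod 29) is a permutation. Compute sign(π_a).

-1

Start at x=13: 13 → 17 → 20 → 15 → 4 → 3 → 24 → … (one orbit).
Cycle lengths of π_8 on ℤ/29ℤ: [28, 1]; 2 cycles in total.
29 − 2 = 27 transpositions; sign(π) = (−1)^27 = -1.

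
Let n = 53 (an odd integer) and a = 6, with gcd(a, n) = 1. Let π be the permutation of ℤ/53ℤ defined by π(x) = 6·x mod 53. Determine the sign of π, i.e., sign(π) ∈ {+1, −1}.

+1

Start at x=29: 29 → 15 → 37 → 10 → 7 → 42 → 40 → … (one orbit).
The orbit structure of x ↦ 6x mod 53: 3 orbits of sizes [26, 26, 1].
53 − 3 = 50 transpositions; sign(π) = (−1)^50 = +1.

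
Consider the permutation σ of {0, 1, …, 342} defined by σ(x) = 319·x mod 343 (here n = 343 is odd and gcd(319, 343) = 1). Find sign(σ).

+1

Orbit of 95 under x↦319x: [95, 121, 183, 67, 107, 176, 235]… (length divides ord_343(319)).
Cycle type of π: 147×2 + 21×2 + 3×2 + 1; total 7 cycles.
n − c = 343 − 7 = 336; sign = (−1)^336 = +1.
(319|343)_J = +1 (Zolotarev's lemma cross-check).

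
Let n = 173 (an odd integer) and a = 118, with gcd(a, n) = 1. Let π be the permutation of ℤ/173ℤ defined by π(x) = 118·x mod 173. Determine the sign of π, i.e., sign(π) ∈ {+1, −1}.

+1

Orbit of 148 under x↦118x: [148, 164, 149, 109, 60, 160, 23]… (length divides ord_173(118)).
Decompose π into cycles: lengths [43, 43, 43, 43, 1] (5 cycles, including the fixed point 0).
Σ(ℓ_i−1) = 173−5 = 168; sign = (−1)^168 = +1.
Via Zolotarev, sign(π_{118}) = (118|173) = +1.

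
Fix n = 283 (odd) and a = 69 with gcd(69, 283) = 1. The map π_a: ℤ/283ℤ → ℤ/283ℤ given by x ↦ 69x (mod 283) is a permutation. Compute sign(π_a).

Orbit of 68 under x↦69x: [68, 164, 279, 7, 200, 216, 188]… (length divides ord_283(69)).
π_69 has 2 disjoint cycles with lengths [282, 1] on {0,…,282}.
Σ(ℓ_i−1) = 283−2 = 281; sign = (−1)^281 = -1.

-1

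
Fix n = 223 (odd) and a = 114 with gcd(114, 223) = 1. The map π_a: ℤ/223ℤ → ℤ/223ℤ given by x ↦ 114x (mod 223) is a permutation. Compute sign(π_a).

-1

Start at x=2: 2 → 5 → 124 → 87 → 106 → 42 → 105 → … (one orbit).
2 cycles of lengths [222, 1].
n − c = 223 − 2 = 221; sign = (−1)^221 = -1.
The Jacobi symbol (114|223) = -1 (Zolotarev) agrees.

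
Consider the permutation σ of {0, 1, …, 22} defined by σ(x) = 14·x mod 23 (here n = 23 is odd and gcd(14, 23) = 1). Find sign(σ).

-1

Orbit of 11 under x↦14x: [11, 16, 17, 8, 20, 4, 10]… (length divides ord_23(14)).
2 cycles of lengths [22, 1].
23 − 2 = 21 transpositions; sign(π) = (−1)^21 = -1.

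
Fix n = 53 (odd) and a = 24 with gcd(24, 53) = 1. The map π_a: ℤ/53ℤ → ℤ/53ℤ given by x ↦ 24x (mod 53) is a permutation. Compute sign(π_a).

Orbit of 1 under x↦24x: [1, 24, 46, 44, 49, 10, 28]… (length divides ord_53(24)).
Cycle type of π: 13×4 + 1; total 5 cycles.
53 − 5 = 48 transpositions; sign(π) = (−1)^48 = +1.
Zolotarev: (24|53) = +1, matching the cycle-count sign.

+1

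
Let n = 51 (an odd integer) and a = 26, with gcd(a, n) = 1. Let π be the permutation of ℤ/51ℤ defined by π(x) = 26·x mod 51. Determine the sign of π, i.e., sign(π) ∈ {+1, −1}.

Orbit of 16 under x↦26x: [16, 8, 4, 2, 1, 26, 13]… (length divides ord_51(26)).
Decompose π into cycles: lengths [8, 8, 8, 8, 8, 8, 2, 1] (8 cycles, including the fixed point 0).
8 cycles on 51: each ℓ→(−1)^(ℓ−1), product (−1)^43 = -1.
Check: (26/51) = -1 by Zolotarev.

-1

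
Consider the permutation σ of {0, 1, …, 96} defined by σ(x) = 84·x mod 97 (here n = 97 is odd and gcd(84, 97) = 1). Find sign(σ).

-1

Trace 17: π^k(17) = [17, 70, 60, 93, 52, 3, 58] for k=0..6.
Cycle type of π: 96 + 1; total 2 cycles.
Σ(ℓ_i−1) = 97−2 = 95; sign = (−1)^95 = -1.
Zolotarev: (84|97) = -1, matching the cycle-count sign.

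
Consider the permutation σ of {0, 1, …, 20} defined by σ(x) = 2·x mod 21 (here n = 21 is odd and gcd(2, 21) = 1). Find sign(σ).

Trace 4: π^k(4) = [4, 8, 16, 11, 1, 2] for k=0..5.
6 cycles of lengths [6, 6, 3, 3, 2, 1].
sign(π) = (−1)^{n − #cycles} = (−1)^{21−6} = (−1)^15 = -1.
Zolotarev: (2|21) = -1, matching the cycle-count sign.

-1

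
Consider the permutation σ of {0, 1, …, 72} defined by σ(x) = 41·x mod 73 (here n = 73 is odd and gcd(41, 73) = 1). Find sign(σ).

+1

Trace 64: π^k(64) = [64, 69, 55, 65, 37, 57, 1] for k=0..6.
The orbit structure of x ↦ 41x mod 73: 5 orbits of sizes [18, 18, 18, 18, 1].
73 − 5 = 68 transpositions; sign(π) = (−1)^68 = +1.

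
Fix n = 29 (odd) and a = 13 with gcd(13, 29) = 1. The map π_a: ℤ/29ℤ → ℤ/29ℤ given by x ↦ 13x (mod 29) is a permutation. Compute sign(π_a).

Trace 4: π^k(4) = [4, 23, 9, 1, 13, 24, 22] for k=0..6.
π_13 has 3 disjoint cycles with lengths [14, 14, 1] on {0,…,28}.
3 cycles on 29: each ℓ→(−1)^(ℓ−1), product (−1)^26 = +1.

+1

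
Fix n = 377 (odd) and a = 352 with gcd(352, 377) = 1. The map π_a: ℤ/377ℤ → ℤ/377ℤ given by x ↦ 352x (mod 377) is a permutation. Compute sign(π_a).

Start at x=313: 313 → 92 → 339 → 196 → 1 → 352 → 248 → … (one orbit).
The orbit structure of x ↦ 352x mod 377: 39 orbits of sizes [14, 14, 14, 14, 14, 14, 14, 14, 14, 14, 14, 14, 14, 14, 14, 14, 14, 14, 14, 14, 14, 14, 14, 14, 14, 14, 1, 1, 1, 1, 1, 1, 1, 1, 1, 1, 1, 1, 1].
With 39 cycles on 377 points, sign = (−1)^{377−39} = +1.
The Jacobi symbol (352|377) = +1 (Zolotarev) agrees.

+1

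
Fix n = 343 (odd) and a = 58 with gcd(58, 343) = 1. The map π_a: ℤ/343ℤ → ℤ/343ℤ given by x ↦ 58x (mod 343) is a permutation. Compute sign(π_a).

+1

Orbit of 162 under x↦58x: [162, 135, 284, 8, 121, 158, 246]… (length divides ord_343(58)).
7 cycles of lengths [147, 147, 21, 21, 3, 3, 1].
7 cycles on 343: each ℓ→(−1)^(ℓ−1), product (−1)^336 = +1.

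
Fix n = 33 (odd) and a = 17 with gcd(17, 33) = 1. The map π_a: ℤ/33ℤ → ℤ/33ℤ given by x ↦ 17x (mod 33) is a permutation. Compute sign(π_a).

Orbit of 16 under x↦17x: [16, 8, 4, 2, 1, 17, 25]… (length divides ord_33(17)).
π_17 has 5 disjoint cycles with lengths [10, 10, 10, 2, 1] on {0,…,32}.
With 5 cycles on 33 points, sign = (−1)^{33−5} = +1.
Zolotarev: (17|33) = +1, matching the cycle-count sign.

+1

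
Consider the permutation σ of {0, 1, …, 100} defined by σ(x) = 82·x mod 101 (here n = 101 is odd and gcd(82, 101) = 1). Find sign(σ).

Trace 80: π^k(80) = [80, 96, 95, 13, 56, 47, 16] for k=0..6.
3 cycles of lengths [50, 50, 1].
3 cycles on 101: each ℓ→(−1)^(ℓ−1), product (−1)^98 = +1.
Zolotarev: (82|101) = +1, matching the cycle-count sign.

+1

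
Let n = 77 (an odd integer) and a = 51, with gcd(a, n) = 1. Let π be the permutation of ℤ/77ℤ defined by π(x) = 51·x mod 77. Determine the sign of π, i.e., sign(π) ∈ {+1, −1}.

-1

Trace 18: π^k(18) = [18, 71, 2, 25, 43, 37, 39] for k=0..6.
6 cycles of lengths [30, 30, 10, 3, 3, 1].
6 cycles on 77: each ℓ→(−1)^(ℓ−1), product (−1)^71 = -1.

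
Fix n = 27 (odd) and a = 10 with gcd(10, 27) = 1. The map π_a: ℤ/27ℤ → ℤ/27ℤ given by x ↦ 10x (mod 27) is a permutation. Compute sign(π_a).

+1

Start at x=10: 10 → 19 → 1 → 10 (one orbit).
The orbit structure of x ↦ 10x mod 27: 15 orbits of sizes [3, 3, 3, 3, 3, 3, 1, 1, 1, 1, 1, 1, 1, 1, 1].
sign(π) = (−1)^{n − #cycles} = (−1)^{27−15} = (−1)^12 = +1.
Zolotarev: (10|27) = +1, matching the cycle-count sign.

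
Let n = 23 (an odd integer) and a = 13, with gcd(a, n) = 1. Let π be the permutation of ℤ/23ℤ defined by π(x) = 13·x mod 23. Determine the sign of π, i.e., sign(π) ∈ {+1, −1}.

Orbit of 8 under x↦13x: [8, 12, 18, 4, 6, 9, 2]… (length divides ord_23(13)).
The orbit structure of x ↦ 13x mod 23: 3 orbits of sizes [11, 11, 1].
Σ(ℓ_i−1) = 23−3 = 20; sign = (−1)^20 = +1.
Via Zolotarev, sign(π_{13}) = (13|23) = +1.

+1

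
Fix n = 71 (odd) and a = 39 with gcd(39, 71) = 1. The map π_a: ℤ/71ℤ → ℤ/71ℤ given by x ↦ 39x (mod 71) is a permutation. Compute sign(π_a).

Trace 45: π^k(45) = [45, 51, 1, 39, 30, 34, 48] for k=0..6.
Cycle lengths of π_39 on ℤ/71ℤ: [14, 14, 14, 14, 14, 1]; 6 cycles in total.
71 − 6 = 65 transpositions; sign(π) = (−1)^65 = -1.
Check: (39/71) = -1 by Zolotarev.

-1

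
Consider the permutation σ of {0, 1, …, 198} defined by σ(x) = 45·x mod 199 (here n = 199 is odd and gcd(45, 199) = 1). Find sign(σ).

+1

Trace 106: π^k(106) = [106, 193, 128, 188, 102, 13, 187] for k=0..6.
Cycle type of π: 99×2 + 1; total 3 cycles.
Σ(ℓ_i−1) = 199−3 = 196; sign = (−1)^196 = +1.
Check: (45/199) = +1 by Zolotarev.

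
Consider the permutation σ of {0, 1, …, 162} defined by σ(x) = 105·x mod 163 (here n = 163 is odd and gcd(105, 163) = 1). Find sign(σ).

Trace 105: π^k(105) = [105, 104, 162, 58, 59, 1] for k=0..5.
The orbit structure of x ↦ 105x mod 163: 28 orbits of sizes [6, 6, 6, 6, 6, 6, 6, 6, 6, 6, 6, 6, 6, 6, 6, 6, 6, 6, 6, 6, 6, 6, 6, 6, 6, 6, 6, 1].
28 cycles on 163: each ℓ→(−1)^(ℓ−1), product (−1)^135 = -1.
Via Zolotarev, sign(π_{105}) = (105|163) = -1.

-1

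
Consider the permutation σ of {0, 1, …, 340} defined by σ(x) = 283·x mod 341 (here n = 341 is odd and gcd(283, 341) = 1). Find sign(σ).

-1

Start at x=194: 194 → 1 → 283 → 295 → 281 → 70 → 32 → … (one orbit).
The orbit structure of x ↦ 283x mod 341: 38 orbits of sizes [10, 10, 10, 10, 10, 10, 10, 10, 10, 10, 10, 10, 10, 10, 10, 10, 10, 10, 10, 10, 10, 10, 10, 10, 10, 10, 10, 10, 10, 10, 10, 5, 5, 5, 5, 5, 5, 1].
341 − 38 = 303 transpositions; sign(π) = (−1)^303 = -1.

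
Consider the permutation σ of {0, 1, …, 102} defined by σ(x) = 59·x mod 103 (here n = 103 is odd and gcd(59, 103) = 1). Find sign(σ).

+1

Trace 16: π^k(16) = [16, 17, 76, 55, 52, 81, 41] for k=0..6.
π_59 has 3 disjoint cycles with lengths [51, 51, 1] on {0,…,102}.
With 3 cycles on 103 points, sign = (−1)^{103−3} = +1.
Via Zolotarev, sign(π_{59}) = (59|103) = +1.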